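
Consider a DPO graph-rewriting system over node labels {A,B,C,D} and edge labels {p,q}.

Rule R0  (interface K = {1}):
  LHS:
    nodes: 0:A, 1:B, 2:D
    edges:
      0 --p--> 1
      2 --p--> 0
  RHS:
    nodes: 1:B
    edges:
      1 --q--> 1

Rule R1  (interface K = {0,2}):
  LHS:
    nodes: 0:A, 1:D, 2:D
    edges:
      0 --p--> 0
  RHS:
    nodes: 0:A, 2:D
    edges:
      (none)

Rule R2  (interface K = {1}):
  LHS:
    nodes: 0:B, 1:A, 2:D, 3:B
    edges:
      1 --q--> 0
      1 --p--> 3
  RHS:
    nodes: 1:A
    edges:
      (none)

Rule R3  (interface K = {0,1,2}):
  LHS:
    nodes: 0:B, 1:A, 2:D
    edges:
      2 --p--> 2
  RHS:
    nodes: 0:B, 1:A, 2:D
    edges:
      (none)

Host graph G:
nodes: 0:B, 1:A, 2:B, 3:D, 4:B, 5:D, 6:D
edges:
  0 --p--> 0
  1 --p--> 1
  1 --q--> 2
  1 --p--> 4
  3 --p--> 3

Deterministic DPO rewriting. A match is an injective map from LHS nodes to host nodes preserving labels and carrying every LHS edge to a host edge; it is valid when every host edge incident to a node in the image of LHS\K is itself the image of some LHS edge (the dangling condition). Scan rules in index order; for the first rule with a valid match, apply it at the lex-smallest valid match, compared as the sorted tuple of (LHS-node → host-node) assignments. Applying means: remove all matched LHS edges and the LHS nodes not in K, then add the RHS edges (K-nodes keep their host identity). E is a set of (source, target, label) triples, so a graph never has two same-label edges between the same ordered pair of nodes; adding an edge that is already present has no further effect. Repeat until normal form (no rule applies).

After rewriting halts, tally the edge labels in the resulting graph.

start.  V:7 E:5  edges: 0-p->0 1-p->1 1-q->2 1-p->4 3-p->3
1. fire R1 via {0↦1, 1↦5, 2↦3}  →  V:6 E:4  edges: 0-p->0 1-q->2 1-p->4 3-p->3
2. fire R2 via {0↦2, 1↦1, 2↦6, 3↦4}  →  V:3 E:2  edges: 0-p->0 3-p->3
3. fire R3 via {0↦0, 1↦1, 2↦3}  →  V:3 E:1  edges: 0-p->0
final graph: no rule applies after step 3
NF edges: [(0, 0, 'p')]

Answer: p:1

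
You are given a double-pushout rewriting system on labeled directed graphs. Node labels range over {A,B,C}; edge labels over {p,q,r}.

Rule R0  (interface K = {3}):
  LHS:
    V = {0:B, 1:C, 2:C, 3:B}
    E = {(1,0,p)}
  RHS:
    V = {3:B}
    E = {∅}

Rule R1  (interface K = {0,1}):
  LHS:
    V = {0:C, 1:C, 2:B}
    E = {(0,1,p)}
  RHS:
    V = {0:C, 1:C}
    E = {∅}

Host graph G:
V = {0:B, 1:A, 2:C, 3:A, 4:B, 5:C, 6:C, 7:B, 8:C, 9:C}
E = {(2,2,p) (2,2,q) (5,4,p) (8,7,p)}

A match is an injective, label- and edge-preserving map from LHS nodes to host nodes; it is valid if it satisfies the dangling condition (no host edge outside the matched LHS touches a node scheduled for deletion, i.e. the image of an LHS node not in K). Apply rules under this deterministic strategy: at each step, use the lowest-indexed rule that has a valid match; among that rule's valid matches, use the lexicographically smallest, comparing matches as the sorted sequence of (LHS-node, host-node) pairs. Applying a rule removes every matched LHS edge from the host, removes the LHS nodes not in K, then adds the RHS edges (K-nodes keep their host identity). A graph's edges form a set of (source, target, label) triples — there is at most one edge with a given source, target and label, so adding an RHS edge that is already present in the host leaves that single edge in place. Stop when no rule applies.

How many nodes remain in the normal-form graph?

Answer: 4

Steps:
initial: |V|=10 |E|=4  E = 2-p->2 2-q->2 5-p->4 8-p->7
step 1: apply R0 at {0↦4, 1↦5, 2↦6, 3↦0}  → |V|=7 |E|=3  E = 2-p->2 2-q->2 8-p->7
step 2: apply R0 at {0↦7, 1↦8, 2↦9, 3↦0}  → |V|=4 |E|=2  E = 2-p->2 2-q->2
halt: no rule applies after step 2
NF nodes: {0:B, 1:A, 2:C, 3:A}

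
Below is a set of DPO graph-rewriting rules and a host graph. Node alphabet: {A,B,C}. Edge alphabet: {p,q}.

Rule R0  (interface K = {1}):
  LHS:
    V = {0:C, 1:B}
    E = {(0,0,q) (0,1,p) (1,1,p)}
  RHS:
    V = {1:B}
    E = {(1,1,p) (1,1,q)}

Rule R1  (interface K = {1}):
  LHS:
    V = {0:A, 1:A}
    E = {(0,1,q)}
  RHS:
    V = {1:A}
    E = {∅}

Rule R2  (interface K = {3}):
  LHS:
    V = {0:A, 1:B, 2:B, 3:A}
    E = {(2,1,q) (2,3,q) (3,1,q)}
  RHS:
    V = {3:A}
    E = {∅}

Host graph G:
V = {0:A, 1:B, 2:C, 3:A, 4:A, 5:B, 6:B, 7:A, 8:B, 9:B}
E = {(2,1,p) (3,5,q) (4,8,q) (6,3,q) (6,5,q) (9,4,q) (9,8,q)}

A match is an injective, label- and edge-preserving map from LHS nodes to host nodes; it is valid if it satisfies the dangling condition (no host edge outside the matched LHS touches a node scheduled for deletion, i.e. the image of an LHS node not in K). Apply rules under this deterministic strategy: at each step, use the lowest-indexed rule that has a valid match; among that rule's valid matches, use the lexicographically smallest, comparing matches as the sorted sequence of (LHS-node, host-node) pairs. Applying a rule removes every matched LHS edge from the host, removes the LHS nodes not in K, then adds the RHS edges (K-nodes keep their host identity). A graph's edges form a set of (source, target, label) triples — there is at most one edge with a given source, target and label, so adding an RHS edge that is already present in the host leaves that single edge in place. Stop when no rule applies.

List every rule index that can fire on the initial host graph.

Answer: [R2]

Steps:
R0: no valid match — LHS pattern not found
R1: no valid match — LHS pattern not found
R2: 4 valid matches — {0↦0, 1↦5, 2↦6, 3↦3}, {0↦0, 1↦8, 2↦9, 3↦4}, {0↦7, 1↦5, 2↦6, 3↦3} (+1 more)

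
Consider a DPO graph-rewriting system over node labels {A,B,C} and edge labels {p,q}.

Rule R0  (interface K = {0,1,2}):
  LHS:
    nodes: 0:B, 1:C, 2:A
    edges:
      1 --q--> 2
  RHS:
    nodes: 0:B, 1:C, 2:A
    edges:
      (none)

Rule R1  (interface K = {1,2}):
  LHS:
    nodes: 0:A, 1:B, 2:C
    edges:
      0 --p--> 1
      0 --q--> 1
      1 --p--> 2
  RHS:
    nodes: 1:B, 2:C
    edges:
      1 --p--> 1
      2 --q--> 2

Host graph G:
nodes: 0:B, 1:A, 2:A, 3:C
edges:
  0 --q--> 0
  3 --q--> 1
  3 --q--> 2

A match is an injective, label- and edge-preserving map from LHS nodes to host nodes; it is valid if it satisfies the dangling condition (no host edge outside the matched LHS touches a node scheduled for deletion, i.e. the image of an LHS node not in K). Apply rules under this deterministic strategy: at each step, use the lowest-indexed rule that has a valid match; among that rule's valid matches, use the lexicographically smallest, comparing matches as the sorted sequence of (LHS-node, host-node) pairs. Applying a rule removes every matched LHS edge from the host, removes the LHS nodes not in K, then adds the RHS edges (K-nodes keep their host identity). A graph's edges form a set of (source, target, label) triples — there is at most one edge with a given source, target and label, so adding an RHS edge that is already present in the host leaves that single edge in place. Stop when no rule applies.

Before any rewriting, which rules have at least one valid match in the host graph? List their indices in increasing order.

Answer: [R0]

Steps:
R0: 2 valid matches — {0↦0, 1↦3, 2↦1}, {0↦0, 1↦3, 2↦2}
R1: no valid match — LHS pattern not found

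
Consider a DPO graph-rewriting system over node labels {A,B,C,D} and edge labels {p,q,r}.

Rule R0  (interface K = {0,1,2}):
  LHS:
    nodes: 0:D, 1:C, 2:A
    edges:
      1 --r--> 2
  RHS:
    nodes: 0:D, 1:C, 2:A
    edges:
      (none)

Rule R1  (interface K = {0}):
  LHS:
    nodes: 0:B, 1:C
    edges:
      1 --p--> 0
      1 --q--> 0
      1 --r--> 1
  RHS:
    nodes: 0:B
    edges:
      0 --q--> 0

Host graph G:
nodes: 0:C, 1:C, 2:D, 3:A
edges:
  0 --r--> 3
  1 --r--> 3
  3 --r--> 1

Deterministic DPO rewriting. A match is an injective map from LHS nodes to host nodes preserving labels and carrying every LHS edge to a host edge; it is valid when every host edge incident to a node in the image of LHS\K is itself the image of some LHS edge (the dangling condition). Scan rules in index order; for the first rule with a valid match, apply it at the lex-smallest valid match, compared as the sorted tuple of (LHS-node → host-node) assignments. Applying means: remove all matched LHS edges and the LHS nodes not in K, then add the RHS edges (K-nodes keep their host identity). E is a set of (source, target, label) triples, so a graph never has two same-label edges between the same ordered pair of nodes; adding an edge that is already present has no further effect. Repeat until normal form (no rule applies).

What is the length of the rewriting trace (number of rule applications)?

Answer: 2

Rewrite trace:
start.  V:4 E:3  edges: 0-r->3 1-r->3 3-r->1
1. fire R0 via {0↦2, 1↦0, 2↦3}  →  V:4 E:2  edges: 1-r->3 3-r->1
2. fire R0 via {0↦2, 1↦1, 2↦3}  →  V:4 E:1  edges: 3-r->1
halt: no rule applies after step 2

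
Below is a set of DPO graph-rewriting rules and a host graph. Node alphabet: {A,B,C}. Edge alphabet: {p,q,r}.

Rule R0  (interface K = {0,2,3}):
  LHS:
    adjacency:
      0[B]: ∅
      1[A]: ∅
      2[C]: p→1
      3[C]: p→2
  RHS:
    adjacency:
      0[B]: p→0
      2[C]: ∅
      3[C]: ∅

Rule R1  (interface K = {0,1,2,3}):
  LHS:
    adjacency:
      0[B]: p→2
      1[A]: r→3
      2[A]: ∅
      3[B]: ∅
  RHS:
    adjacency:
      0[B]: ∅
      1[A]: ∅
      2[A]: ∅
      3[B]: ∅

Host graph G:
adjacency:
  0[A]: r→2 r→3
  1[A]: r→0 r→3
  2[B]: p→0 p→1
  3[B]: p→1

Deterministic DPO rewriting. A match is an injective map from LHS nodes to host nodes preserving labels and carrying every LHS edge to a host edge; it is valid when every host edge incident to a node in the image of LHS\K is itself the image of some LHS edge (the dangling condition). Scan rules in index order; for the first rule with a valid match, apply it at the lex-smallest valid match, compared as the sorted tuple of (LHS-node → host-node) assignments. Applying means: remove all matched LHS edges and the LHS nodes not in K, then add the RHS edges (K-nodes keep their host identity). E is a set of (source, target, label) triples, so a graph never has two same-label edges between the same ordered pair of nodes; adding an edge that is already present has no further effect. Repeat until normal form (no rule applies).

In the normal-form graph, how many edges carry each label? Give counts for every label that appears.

Answer: r:1

Steps:
start.  V:4 E:7  edges: 0-r->2 0-r->3 1-r->0 1-r->3 2-p->0 2-p->1 3-p->1
1. fire R1 via {0↦2, 1↦0, 2↦1, 3↦3}  →  V:4 E:5  edges: 0-r->2 1-r->0 1-r->3 2-p->0 3-p->1
2. fire R1 via {0↦2, 1↦1, 2↦0, 3↦3}  →  V:4 E:3  edges: 0-r->2 1-r->0 3-p->1
3. fire R1 via {0↦3, 1↦0, 2↦1, 3↦2}  →  V:4 E:1  edges: 1-r->0
final graph: no rule applies after step 3
NF edges: [(1, 0, 'r')]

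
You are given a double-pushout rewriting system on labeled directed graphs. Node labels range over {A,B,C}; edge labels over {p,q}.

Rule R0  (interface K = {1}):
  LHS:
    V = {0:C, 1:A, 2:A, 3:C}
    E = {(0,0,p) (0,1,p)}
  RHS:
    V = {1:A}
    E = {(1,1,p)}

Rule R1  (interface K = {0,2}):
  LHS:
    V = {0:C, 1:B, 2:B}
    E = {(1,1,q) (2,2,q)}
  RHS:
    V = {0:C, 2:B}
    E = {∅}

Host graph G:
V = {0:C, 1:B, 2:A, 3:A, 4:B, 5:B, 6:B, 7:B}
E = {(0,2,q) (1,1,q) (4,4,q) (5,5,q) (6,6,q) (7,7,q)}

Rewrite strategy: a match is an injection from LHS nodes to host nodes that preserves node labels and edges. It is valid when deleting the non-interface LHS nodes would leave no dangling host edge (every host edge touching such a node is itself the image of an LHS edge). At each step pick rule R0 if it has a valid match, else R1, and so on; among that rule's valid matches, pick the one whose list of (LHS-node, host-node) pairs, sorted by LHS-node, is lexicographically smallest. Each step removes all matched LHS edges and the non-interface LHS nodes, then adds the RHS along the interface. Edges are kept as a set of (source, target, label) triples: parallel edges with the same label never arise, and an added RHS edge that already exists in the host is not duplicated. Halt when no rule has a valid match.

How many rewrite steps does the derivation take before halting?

[0] host  ⇒  8 nodes, 6 edges  {0-q->2 1-q->1 4-q->4 5-q->5 6-q->6 7-q->7}
[1] R1 @ {0↦0, 1↦1, 2↦4}  ⇒  7 nodes, 4 edges  {0-q->2 5-q->5 6-q->6 7-q->7}
[2] R1 @ {0↦0, 1↦5, 2↦6}  ⇒  6 nodes, 2 edges  {0-q->2 7-q->7}
final graph: no rule applies after step 2

Answer: 2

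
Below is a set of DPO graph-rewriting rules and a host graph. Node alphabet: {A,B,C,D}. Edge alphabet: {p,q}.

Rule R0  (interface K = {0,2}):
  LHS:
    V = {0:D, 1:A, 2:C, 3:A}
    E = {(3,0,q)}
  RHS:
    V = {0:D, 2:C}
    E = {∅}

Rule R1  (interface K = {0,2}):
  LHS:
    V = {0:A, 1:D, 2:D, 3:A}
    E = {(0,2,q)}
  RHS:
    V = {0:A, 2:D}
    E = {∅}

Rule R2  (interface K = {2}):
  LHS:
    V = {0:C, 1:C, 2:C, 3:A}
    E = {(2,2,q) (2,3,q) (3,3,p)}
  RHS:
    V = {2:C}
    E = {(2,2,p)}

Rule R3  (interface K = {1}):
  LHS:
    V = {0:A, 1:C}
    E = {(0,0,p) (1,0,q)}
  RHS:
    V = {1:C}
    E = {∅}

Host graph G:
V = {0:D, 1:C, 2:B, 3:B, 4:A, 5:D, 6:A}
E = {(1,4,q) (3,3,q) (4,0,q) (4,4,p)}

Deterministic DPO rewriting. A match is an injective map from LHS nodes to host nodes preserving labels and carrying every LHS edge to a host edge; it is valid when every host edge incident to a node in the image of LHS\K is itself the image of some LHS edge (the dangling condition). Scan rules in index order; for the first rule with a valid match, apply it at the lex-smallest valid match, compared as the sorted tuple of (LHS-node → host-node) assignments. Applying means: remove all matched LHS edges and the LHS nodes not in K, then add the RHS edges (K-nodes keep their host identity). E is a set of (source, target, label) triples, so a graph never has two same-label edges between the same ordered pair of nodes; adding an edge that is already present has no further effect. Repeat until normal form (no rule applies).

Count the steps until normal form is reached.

start.  V:7 E:4  edges: 1-q->4 3-q->3 4-q->0 4-p->4
1. fire R1 via {0↦4, 1↦5, 2↦0, 3↦6}  →  V:5 E:3  edges: 1-q->4 3-q->3 4-p->4
2. fire R3 via {0↦4, 1↦1}  →  V:4 E:1  edges: 3-q->3
normal form: no rule applies after step 2

Answer: 2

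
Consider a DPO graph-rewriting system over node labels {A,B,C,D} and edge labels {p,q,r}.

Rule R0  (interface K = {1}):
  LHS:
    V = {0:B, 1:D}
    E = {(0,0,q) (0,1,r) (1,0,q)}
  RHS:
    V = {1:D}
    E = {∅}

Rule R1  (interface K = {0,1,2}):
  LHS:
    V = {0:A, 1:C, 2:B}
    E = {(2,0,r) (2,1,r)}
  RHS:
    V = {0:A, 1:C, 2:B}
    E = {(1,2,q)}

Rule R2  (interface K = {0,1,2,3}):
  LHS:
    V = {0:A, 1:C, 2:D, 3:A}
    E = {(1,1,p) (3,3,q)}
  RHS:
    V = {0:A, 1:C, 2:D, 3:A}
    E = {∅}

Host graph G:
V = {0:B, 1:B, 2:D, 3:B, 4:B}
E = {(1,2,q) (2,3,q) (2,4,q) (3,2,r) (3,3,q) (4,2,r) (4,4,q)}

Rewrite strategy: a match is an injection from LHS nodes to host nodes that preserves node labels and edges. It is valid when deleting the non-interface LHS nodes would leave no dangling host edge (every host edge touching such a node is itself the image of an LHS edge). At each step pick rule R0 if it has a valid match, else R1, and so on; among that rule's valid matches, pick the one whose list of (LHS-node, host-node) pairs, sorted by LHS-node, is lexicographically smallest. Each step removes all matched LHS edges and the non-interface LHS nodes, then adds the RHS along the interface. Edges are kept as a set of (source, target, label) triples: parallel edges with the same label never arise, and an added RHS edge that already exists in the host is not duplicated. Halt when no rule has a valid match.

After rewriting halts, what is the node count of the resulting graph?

[0] host  ⇒  5 nodes, 7 edges  {1-q->2 2-q->3 2-q->4 3-r->2 3-q->3 4-r->2 4-q->4}
[1] R0 @ {0↦3, 1↦2}  ⇒  4 nodes, 4 edges  {1-q->2 2-q->4 4-r->2 4-q->4}
[2] R0 @ {0↦4, 1↦2}  ⇒  3 nodes, 1 edges  {1-q->2}
final graph: no rule applies after step 2
NF nodes: {0:B, 1:B, 2:D}

Answer: 3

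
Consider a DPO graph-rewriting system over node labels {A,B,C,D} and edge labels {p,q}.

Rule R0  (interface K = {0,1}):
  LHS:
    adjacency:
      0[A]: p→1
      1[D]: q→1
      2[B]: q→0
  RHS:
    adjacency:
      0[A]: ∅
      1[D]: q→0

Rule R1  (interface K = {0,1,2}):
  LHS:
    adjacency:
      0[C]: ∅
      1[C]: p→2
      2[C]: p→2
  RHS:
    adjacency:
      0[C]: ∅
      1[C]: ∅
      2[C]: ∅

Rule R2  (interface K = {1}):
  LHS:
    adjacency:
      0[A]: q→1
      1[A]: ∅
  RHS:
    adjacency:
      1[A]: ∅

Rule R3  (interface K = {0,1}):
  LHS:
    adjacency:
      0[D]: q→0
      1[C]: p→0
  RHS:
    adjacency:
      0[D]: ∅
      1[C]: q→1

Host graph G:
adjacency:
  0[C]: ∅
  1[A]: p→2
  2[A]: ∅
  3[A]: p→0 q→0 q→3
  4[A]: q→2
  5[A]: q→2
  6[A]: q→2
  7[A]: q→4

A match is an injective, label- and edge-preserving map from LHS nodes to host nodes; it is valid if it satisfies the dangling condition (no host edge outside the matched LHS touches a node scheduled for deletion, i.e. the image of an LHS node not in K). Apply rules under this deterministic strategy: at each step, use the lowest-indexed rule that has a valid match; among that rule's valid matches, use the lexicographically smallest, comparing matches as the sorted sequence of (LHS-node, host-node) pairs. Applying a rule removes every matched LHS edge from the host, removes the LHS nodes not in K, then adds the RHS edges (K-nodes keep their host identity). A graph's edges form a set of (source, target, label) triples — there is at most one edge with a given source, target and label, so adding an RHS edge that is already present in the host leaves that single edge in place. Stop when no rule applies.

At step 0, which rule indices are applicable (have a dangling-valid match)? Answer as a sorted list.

R0: no valid match — LHS pattern not found
R1: no valid match — LHS pattern not found
R2: 3 valid matches — {0↦5, 1↦2}, {0↦6, 1↦2}, {0↦7, 1↦4}
R3: no valid match — LHS pattern not found

Answer: [R2]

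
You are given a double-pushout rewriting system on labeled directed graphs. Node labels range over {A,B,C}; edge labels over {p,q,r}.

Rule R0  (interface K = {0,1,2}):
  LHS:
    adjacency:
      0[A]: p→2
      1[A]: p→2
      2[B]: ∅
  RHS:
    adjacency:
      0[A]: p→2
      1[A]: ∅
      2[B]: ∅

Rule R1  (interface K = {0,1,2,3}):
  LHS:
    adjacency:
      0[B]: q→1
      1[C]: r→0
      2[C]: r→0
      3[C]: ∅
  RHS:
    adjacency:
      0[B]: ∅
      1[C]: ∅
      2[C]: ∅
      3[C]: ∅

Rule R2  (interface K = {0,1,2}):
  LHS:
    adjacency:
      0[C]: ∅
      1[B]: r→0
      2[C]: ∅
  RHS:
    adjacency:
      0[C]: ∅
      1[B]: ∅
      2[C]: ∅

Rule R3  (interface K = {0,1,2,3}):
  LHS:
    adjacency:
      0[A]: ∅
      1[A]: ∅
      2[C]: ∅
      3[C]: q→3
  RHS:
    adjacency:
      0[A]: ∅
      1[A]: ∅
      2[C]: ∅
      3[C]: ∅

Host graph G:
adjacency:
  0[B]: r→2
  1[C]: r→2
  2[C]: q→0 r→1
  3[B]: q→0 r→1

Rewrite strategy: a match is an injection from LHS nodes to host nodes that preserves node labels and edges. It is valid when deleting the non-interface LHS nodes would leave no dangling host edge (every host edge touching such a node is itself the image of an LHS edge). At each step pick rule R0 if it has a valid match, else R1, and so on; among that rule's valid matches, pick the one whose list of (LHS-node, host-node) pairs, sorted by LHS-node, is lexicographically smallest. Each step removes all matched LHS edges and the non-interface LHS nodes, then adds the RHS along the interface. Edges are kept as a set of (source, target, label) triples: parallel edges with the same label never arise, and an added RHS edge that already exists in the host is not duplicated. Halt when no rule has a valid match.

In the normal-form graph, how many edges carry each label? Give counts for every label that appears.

Answer: q:2 r:2

Steps:
start.  V:4 E:6  edges: 0-r->2 1-r->2 2-q->0 2-r->1 3-q->0 3-r->1
1. fire R2 via {0↦1, 1↦3, 2↦2}  →  V:4 E:5  edges: 0-r->2 1-r->2 2-q->0 2-r->1 3-q->0
2. fire R2 via {0↦2, 1↦0, 2↦1}  →  V:4 E:4  edges: 1-r->2 2-q->0 2-r->1 3-q->0
normal form: no rule applies after step 2
NF edges: [(1, 2, 'r'), (2, 0, 'q'), (2, 1, 'r'), (3, 0, 'q')]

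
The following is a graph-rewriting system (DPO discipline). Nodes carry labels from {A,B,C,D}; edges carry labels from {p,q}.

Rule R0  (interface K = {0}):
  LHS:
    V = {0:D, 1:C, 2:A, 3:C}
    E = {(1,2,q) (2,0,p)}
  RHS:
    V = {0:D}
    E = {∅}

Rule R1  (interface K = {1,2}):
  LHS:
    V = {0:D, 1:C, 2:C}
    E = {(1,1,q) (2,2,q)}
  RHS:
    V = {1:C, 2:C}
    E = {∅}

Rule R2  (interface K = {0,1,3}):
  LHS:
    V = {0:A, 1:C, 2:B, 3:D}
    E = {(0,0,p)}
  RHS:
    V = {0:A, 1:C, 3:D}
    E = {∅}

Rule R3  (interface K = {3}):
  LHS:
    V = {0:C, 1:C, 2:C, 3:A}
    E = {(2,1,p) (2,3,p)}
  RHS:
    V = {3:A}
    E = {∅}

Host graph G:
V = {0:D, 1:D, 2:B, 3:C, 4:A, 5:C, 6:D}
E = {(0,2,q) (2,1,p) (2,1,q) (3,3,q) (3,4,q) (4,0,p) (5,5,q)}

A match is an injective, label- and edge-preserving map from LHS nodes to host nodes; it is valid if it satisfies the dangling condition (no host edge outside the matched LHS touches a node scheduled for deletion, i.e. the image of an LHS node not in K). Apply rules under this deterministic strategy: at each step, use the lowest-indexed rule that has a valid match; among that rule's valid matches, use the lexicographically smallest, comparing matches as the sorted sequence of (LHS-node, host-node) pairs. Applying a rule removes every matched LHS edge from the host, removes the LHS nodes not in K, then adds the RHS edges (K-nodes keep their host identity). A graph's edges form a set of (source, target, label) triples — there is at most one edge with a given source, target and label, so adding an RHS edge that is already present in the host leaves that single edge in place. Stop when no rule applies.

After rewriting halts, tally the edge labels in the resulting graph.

Answer: p:1 q:2

Derivation:
[0] host  ⇒  7 nodes, 7 edges  {0-q->2 2-p->1 2-q->1 3-q->3 3-q->4 4-p->0 5-q->5}
[1] R1 @ {0↦6, 1↦3, 2↦5}  ⇒  6 nodes, 5 edges  {0-q->2 2-p->1 2-q->1 3-q->4 4-p->0}
[2] R0 @ {0↦0, 1↦3, 2↦4, 3↦5}  ⇒  3 nodes, 3 edges  {0-q->2 2-p->1 2-q->1}
normal form: no rule applies after step 2
NF edges: [(0, 2, 'q'), (2, 1, 'p'), (2, 1, 'q')]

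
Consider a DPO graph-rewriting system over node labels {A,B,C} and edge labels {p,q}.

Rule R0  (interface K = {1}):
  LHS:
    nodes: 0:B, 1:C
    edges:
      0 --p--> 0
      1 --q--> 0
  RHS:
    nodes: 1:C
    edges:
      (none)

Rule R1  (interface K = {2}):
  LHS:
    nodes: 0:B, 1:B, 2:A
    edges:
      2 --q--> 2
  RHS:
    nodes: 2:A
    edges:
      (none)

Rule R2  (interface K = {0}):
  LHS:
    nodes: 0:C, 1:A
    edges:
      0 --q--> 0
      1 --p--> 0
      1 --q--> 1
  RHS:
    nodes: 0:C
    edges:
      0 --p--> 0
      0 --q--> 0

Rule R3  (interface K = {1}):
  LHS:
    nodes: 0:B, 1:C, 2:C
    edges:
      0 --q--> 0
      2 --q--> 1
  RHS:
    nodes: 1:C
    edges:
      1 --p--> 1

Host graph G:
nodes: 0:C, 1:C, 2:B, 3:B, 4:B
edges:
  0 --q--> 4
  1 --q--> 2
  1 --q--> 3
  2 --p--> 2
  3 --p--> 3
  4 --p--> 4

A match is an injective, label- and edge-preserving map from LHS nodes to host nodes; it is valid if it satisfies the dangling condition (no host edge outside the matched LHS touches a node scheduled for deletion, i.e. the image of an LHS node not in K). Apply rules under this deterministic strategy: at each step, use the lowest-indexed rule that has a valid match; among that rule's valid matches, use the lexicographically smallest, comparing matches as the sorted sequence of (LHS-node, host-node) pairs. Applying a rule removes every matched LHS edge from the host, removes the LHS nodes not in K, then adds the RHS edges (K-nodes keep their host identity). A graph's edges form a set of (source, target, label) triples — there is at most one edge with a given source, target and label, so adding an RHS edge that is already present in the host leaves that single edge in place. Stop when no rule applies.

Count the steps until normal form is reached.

[0] host  ⇒  5 nodes, 6 edges  {0-q->4 1-q->2 1-q->3 2-p->2 3-p->3 4-p->4}
[1] R0 @ {0↦2, 1↦1}  ⇒  4 nodes, 4 edges  {0-q->4 1-q->3 3-p->3 4-p->4}
[2] R0 @ {0↦3, 1↦1}  ⇒  3 nodes, 2 edges  {0-q->4 4-p->4}
[3] R0 @ {0↦4, 1↦0}  ⇒  2 nodes, 0 edges  {∅}
halt: no rule applies after step 3

Answer: 3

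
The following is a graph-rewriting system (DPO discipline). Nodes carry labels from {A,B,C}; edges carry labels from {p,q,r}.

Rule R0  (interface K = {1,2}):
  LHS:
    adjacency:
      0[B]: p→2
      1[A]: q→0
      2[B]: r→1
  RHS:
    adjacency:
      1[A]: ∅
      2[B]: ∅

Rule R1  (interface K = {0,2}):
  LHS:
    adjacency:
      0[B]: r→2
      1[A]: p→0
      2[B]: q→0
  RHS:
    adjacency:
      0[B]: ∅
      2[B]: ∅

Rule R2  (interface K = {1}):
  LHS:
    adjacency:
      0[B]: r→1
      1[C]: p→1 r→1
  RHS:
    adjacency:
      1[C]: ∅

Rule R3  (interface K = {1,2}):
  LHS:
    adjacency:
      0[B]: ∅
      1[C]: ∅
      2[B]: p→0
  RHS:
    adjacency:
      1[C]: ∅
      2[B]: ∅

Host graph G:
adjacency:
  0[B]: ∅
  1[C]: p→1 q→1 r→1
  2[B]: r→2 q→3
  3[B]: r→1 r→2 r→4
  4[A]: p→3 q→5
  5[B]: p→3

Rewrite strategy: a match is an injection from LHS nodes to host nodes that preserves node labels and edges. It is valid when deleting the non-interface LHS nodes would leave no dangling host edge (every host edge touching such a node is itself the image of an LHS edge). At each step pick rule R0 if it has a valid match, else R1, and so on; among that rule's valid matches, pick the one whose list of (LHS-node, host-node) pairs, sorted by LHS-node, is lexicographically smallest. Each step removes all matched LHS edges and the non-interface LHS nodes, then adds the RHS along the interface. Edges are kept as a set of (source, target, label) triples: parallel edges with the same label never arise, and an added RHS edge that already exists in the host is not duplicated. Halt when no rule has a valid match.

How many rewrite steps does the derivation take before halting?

[0] host  ⇒  6 nodes, 11 edges  {1-p->1 1-q->1 1-r->1 2-r->2 2-q->3 3-r->1 3-r->2 3-r->4 4-p->3 4-q->5 5-p->3}
[1] R0 @ {0↦5, 1↦4, 2↦3}  ⇒  5 nodes, 8 edges  {1-p->1 1-q->1 1-r->1 2-r->2 2-q->3 3-r->1 3-r->2 4-p->3}
[2] R1 @ {0↦3, 1↦4, 2↦2}  ⇒  4 nodes, 5 edges  {1-p->1 1-q->1 1-r->1 2-r->2 3-r->1}
[3] R2 @ {0↦3, 1↦1}  ⇒  3 nodes, 2 edges  {1-q->1 2-r->2}
normal form: no rule applies after step 3

Answer: 3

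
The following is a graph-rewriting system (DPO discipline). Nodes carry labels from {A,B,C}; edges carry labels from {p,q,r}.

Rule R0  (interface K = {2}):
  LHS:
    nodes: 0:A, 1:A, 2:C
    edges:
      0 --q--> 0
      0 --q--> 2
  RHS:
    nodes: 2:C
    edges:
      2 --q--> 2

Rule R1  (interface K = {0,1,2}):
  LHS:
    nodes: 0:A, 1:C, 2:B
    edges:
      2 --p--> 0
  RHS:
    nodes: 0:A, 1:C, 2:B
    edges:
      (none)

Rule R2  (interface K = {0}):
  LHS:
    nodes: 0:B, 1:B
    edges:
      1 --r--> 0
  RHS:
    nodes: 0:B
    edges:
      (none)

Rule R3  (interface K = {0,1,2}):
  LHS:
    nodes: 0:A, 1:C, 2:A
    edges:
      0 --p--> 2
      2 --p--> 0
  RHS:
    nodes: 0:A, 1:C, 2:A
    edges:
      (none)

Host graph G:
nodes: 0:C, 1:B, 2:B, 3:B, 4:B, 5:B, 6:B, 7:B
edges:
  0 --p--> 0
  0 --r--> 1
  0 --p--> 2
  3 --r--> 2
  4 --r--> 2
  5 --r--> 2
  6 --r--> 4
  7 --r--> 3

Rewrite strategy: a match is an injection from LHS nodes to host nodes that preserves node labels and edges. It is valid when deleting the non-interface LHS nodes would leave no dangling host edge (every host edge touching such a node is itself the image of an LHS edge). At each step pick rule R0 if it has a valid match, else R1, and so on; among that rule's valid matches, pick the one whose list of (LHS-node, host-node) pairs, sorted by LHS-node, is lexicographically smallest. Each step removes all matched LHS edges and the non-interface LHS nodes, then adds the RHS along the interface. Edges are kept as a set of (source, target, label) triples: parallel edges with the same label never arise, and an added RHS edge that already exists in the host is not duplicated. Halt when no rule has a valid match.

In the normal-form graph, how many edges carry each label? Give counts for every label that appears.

Answer: p:2 r:1

Steps:
initial: |V|=8 |E|=8  E = 0-p->0 0-r->1 0-p->2 3-r->2 4-r->2 5-r->2 6-r->4 7-r->3
step 1: apply R2 at {0↦2, 1↦5}  → |V|=7 |E|=7  E = 0-p->0 0-r->1 0-p->2 3-r->2 4-r->2 6-r->4 7-r->3
step 2: apply R2 at {0↦3, 1↦7}  → |V|=6 |E|=6  E = 0-p->0 0-r->1 0-p->2 3-r->2 4-r->2 6-r->4
step 3: apply R2 at {0↦2, 1↦3}  → |V|=5 |E|=5  E = 0-p->0 0-r->1 0-p->2 4-r->2 6-r->4
step 4: apply R2 at {0↦4, 1↦6}  → |V|=4 |E|=4  E = 0-p->0 0-r->1 0-p->2 4-r->2
step 5: apply R2 at {0↦2, 1↦4}  → |V|=3 |E|=3  E = 0-p->0 0-r->1 0-p->2
final graph: no rule applies after step 5
NF edges: [(0, 0, 'p'), (0, 1, 'r'), (0, 2, 'p')]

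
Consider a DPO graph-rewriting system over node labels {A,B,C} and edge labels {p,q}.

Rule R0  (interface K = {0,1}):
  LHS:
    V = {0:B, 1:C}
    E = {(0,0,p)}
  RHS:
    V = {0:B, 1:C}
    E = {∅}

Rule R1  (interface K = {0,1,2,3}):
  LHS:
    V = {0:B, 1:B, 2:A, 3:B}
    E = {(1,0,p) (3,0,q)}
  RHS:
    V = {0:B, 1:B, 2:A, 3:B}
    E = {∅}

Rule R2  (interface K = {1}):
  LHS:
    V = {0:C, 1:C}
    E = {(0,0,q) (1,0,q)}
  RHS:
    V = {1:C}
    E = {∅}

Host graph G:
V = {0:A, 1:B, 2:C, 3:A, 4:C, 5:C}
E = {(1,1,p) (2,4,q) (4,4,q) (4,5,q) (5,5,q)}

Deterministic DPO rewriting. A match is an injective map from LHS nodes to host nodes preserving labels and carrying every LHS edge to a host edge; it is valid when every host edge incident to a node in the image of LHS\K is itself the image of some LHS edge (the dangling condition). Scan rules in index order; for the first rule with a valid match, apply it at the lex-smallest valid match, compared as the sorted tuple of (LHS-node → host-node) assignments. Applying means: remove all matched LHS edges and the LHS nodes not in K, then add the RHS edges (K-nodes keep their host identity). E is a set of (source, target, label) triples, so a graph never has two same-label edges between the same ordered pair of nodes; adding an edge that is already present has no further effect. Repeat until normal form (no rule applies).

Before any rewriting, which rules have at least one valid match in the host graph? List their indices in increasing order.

Answer: [R0,R2]

Rewrite trace:
R0: 3 valid matches — {0↦1, 1↦2}, {0↦1, 1↦4}, {0↦1, 1↦5}
R1: no valid match — LHS pattern not found
R2: 1 valid match — {0↦5, 1↦4}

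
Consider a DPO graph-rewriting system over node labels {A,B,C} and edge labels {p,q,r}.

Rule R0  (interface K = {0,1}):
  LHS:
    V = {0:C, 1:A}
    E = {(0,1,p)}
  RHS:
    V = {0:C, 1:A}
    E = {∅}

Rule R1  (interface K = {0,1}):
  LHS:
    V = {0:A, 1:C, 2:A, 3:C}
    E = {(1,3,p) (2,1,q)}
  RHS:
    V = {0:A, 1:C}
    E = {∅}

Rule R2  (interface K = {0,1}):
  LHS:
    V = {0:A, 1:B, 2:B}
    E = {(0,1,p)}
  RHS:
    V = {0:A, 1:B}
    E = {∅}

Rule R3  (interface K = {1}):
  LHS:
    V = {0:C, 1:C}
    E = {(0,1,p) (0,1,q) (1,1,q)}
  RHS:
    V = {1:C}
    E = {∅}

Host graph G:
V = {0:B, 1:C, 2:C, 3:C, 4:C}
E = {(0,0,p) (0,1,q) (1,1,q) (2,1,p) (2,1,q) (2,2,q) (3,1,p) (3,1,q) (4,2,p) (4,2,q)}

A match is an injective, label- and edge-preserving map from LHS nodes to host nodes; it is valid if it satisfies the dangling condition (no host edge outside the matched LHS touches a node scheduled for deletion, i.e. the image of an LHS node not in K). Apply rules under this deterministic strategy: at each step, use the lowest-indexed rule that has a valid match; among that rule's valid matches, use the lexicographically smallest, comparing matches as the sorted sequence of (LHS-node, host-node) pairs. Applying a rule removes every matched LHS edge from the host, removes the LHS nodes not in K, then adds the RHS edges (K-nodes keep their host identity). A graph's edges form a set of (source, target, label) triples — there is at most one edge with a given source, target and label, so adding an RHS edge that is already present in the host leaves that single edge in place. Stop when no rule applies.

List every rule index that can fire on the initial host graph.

R0: no valid match — LHS pattern not found
R1: no valid match — LHS pattern not found
R2: no valid match — LHS pattern not found
R3: 2 valid matches — {0↦3, 1↦1}, {0↦4, 1↦2}

Answer: [R3]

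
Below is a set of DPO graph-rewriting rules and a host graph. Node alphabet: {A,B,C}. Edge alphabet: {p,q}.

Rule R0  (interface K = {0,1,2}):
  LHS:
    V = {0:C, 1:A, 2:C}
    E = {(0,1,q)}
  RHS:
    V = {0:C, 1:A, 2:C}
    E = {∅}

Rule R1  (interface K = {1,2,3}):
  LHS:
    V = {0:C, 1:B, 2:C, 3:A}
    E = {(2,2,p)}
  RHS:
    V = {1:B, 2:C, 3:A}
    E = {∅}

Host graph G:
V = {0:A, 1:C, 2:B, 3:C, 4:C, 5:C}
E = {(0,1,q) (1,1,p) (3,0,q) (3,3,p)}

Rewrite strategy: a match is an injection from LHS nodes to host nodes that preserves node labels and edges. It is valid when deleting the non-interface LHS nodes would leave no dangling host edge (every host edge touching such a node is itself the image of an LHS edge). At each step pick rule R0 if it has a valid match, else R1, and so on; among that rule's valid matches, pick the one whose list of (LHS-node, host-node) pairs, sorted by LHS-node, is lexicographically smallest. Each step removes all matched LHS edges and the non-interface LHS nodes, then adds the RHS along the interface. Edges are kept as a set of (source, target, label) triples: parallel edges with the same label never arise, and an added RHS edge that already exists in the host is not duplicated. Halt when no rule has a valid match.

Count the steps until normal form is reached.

Answer: 3

Derivation:
initial: |V|=6 |E|=4  E = 0-q->1 1-p->1 3-q->0 3-p->3
step 1: apply R0 at {0↦3, 1↦0, 2↦1}  → |V|=6 |E|=3  E = 0-q->1 1-p->1 3-p->3
step 2: apply R1 at {0↦4, 1↦2, 2↦1, 3↦0}  → |V|=5 |E|=2  E = 0-q->1 3-p->3
step 3: apply R1 at {0↦5, 1↦2, 2↦3, 3↦0}  → |V|=4 |E|=1  E = 0-q->1
halt: no rule applies after step 3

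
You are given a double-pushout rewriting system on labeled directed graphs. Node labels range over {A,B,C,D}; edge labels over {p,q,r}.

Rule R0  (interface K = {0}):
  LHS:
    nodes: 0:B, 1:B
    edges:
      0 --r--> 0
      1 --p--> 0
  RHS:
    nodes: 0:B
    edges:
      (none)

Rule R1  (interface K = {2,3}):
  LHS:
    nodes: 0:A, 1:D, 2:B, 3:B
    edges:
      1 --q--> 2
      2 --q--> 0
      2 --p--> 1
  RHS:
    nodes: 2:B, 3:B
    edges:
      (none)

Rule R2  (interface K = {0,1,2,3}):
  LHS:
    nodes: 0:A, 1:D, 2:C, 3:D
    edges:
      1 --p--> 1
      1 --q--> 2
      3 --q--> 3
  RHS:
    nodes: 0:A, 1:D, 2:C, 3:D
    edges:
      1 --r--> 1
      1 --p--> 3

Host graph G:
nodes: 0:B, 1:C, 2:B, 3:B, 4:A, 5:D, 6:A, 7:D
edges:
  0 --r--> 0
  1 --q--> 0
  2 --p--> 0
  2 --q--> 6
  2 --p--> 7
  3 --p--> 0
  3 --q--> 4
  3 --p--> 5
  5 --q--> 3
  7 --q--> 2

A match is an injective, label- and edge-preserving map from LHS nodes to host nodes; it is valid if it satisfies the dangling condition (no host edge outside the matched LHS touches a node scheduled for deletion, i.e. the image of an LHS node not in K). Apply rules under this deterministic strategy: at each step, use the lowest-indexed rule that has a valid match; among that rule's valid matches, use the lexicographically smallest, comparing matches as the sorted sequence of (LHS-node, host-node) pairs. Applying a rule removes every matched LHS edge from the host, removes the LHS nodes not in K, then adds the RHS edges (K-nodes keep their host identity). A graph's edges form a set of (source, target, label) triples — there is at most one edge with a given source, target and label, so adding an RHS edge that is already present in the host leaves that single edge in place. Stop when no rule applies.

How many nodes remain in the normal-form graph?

start.  V:8 E:10  edges: 0-r->0 1-q->0 2-p->0 2-q->6 2-p->7 3-p->0 3-q->4 3-p->5 5-q->3 7-q->2
1. fire R1 via {0↦4, 1↦5, 2↦3, 3↦0}  →  V:6 E:7  edges: 0-r->0 1-q->0 2-p->0 2-q->6 2-p->7 3-p->0 7-q->2
2. fire R0 via {0↦0, 1↦3}  →  V:5 E:5  edges: 1-q->0 2-p->0 2-q->6 2-p->7 7-q->2
3. fire R1 via {0↦6, 1↦7, 2↦2, 3↦0}  →  V:3 E:2  edges: 1-q->0 2-p->0
final graph: no rule applies after step 3
NF nodes: {0:B, 1:C, 2:B}

Answer: 3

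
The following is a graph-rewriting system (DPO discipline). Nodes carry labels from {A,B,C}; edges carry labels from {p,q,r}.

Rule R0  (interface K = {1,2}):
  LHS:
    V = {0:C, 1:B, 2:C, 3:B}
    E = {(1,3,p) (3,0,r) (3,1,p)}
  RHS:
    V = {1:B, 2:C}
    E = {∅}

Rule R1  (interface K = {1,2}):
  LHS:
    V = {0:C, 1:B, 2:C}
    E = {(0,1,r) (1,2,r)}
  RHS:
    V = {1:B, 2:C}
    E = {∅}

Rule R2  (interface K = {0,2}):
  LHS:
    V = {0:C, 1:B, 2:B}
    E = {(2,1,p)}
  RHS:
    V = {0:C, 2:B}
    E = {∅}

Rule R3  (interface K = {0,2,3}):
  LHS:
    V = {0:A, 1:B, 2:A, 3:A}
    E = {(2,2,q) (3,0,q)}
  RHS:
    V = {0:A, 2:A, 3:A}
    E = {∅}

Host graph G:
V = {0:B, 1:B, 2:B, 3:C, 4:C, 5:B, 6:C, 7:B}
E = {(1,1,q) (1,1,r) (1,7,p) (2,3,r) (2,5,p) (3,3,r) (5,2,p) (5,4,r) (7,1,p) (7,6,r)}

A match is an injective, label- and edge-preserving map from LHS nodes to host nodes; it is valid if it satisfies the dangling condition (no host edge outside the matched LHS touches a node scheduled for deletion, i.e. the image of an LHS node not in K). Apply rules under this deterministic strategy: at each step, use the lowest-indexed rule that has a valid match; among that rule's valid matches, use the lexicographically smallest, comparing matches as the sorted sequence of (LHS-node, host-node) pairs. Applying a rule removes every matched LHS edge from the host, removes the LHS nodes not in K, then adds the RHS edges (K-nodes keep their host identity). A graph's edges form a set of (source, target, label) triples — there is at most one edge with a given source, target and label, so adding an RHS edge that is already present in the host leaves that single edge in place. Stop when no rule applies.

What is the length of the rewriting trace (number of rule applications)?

initial: |V|=8 |E|=10  E = 1-q->1 1-r->1 1-p->7 2-r->3 2-p->5 3-r->3 5-p->2 5-r->4 7-p->1 7-r->6
step 1: apply R0 at {0↦4, 1↦2, 2↦3, 3↦5}  → |V|=6 |E|=7  E = 1-q->1 1-r->1 1-p->7 2-r->3 3-r->3 7-p->1 7-r->6
step 2: apply R0 at {0↦6, 1↦1, 2↦3, 3↦7}  → |V|=4 |E|=4  E = 1-q->1 1-r->1 2-r->3 3-r->3
final graph: no rule applies after step 2

Answer: 2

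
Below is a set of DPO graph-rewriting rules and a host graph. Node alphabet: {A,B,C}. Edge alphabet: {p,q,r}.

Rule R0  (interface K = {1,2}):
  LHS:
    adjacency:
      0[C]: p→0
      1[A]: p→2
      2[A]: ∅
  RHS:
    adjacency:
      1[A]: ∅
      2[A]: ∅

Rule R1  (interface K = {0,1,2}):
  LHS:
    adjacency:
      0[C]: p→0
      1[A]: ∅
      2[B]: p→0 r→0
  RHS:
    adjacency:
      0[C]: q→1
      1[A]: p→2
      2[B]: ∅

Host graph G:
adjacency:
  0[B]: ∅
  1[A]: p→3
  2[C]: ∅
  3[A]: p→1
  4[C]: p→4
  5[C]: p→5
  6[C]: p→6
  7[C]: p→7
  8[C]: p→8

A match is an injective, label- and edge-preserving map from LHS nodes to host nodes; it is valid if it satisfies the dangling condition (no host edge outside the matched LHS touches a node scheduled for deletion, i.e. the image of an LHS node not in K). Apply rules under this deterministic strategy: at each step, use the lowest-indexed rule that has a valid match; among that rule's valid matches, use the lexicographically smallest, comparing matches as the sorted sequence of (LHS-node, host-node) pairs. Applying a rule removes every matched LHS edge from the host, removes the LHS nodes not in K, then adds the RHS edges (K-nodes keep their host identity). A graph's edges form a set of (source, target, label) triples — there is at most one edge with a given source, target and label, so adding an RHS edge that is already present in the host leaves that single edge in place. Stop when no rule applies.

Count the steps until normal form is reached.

Answer: 2

Steps:
start.  V:9 E:7  edges: 1-p->3 3-p->1 4-p->4 5-p->5 6-p->6 7-p->7 8-p->8
1. fire R0 via {0↦4, 1↦1, 2↦3}  →  V:8 E:5  edges: 3-p->1 5-p->5 6-p->6 7-p->7 8-p->8
2. fire R0 via {0↦5, 1↦3, 2↦1}  →  V:7 E:3  edges: 6-p->6 7-p->7 8-p->8
halt: no rule applies after step 2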